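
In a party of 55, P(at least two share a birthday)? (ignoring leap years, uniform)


P(all different) = Π(365-i)/365 for i=0..54
= 0.013738
P(match) = 1 - 0.013738 = 0.986262

P ≈ 0.9863 ≈ 98.63%


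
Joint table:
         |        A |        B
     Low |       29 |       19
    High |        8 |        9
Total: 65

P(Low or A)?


P(Low∨A) = P(Low) + P(A) - P(Low∧A)
= (48 + 37 - 29)/65 = 56/65

P = 56/65 ≈ 86.15%


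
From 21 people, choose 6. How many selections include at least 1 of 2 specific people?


Complement: C(21,6) - C(19,6) = 54264 - 27132 = 27132

27132


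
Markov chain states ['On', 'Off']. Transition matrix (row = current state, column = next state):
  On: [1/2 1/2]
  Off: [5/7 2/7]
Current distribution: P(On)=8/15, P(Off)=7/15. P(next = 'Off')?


P(next=Off) = Σᵢ P(now=i)×P(i→Off)
= 8/15×1/2 + 7/15×2/7
= 4/15 + 2/15 = 2/5

P = 2/5 ≈ 0.4000


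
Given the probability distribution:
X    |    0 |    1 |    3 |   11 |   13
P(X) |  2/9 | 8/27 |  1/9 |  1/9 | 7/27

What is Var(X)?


E[X] = 47/9
E[X²] = 527/9
Var(X) = E[X²] - (E[X])² = 527/9 - 2209/81 = 2534/81

Var(X) = 2534/81 ≈ 31.2840


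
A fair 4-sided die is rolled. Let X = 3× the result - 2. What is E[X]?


E[die] = (1+4)/2 = 5/2
E[X] = 3×5/2 - 2 = 11/2

E[X] = 11/2


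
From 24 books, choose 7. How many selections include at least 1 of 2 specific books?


Complement: C(24,7) - C(22,7) = 346104 - 170544 = 175560

175560


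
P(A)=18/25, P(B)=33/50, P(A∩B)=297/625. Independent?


P(A)×P(B) = 297/625
P(A∩B) = 297/625
Equal ✓ → Independent

Yes, independent


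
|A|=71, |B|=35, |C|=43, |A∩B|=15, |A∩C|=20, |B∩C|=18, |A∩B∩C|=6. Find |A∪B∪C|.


|A∪B∪C| = 71+35+43-15-20-18+6 = 102

|A∪B∪C| = 102


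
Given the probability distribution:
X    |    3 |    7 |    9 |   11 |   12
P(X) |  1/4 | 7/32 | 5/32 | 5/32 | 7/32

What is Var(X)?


E[X] = 257/32
E[X²] = 2433/32
Var(X) = E[X²] - (E[X])² = 2433/32 - 66049/1024 = 11807/1024

Var(X) = 11807/1024 ≈ 11.5303


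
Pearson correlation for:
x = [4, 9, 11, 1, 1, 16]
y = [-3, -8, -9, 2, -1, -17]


n=6, Σx=42, Σy=-36, Σxy=-454, Σx²=476, Σy²=448
r = (6×(-454) - 42×(-36))/√((6×476 - 42²)(6×448 - (-36)²))
= -1212/√(1092×1392) = -1212/√1520064 ≈ -1212/1232.9088 ≈ -0.9830

r ≈ -0.9830


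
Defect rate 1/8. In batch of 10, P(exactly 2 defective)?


Binomial: P(X=2) = C(10,2)×p^2×(1-p)^8
= 45 × 1/64 × 5764801/16777216 = 259416045/1073741824

P(X=2) = 259416045/1073741824 ≈ 24.16%


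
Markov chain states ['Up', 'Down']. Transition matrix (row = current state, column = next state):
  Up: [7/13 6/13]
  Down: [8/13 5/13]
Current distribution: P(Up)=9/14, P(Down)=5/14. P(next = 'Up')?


P(next=Up) = Σᵢ P(now=i)×P(i→Up)
= 9/14×7/13 + 5/14×8/13
= 9/26 + 20/91 = 103/182

P = 103/182 ≈ 0.5659


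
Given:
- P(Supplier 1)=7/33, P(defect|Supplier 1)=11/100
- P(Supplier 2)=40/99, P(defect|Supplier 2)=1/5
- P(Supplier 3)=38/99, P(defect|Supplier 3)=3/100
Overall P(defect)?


P(B) = Σ P(B|Aᵢ)×P(Aᵢ)
  11/100×7/33 = 7/300
  1/5×40/99 = 8/99
  3/100×38/99 = 19/1650
Sum = 229/1980

P(defect) = 229/1980 ≈ 11.57%


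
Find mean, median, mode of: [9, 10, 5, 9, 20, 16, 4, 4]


Sorted: [4, 4, 5, 9, 9, 10, 16, 20]
Mean = 77/8
Median = 9
Freq: {9: 2, 10: 1, 5: 1, 20: 1, 16: 1, 4: 2}
Mode: [4, 9]

Mean=77/8, Median=9, Mode=[4, 9]


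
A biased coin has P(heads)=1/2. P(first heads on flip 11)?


Geometric: P(X=11) = (1-p)^(k-1)×p = (1/2)^10×1/2 = 1/2048

P(X=11) = 1/2048 ≈ 0.05%


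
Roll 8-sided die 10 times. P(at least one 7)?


P(no 7)^10 = (7/8)^10 = 282475249/1073741824
P(≥1) = 1 - 282475249/1073741824 = 791266575/1073741824

P = 791266575/1073741824 ≈ 73.69%


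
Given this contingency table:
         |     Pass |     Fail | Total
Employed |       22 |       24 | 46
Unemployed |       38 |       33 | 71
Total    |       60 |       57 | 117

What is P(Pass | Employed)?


P(Pass | Employed) = 22/(22+24) = 22/46 = 11/23

P(Pass|Employed) = 11/23 ≈ 47.83%


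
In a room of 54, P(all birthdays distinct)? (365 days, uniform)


P(all different) = Π(365-i)/365 for i=0..53
= (365/365)×(364/365)×...×(312/365)
= 0.016123

P ≈ 0.0161 ≈ 1.61%


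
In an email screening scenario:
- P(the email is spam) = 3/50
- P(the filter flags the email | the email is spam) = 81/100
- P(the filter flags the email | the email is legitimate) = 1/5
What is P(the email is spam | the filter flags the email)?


Using Bayes' theorem:
P(A|B) = P(B|A)·P(A) / P(B)

P(the filter flags the email) = 81/100 × 3/50 + 1/5 × 47/50
= 243/5000 + 47/250 = 1183/5000

P(the email is spam|the filter flags the email) = (243/5000) / (1183/5000) = 243/1183

P(the email is spam|the filter flags the email) = 243/1183 ≈ 20.54%


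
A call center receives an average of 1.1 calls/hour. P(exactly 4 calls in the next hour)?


Poisson(λ=1.1): P(X=4) = e^(-λ)×λ^k/k!
= e^(-1.1) × 1.1^4 / 4!
≈ 0.3328710837 × 1.4641 / 24 ≈ 0.020307

P(X=4) ≈ 0.020307 ≈ 2.03%


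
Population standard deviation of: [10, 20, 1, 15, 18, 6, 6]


Mean = 76/7
  (10-76/7)²=36/49
  (20-76/7)²=4096/49
  (1-76/7)²=4761/49
  (15-76/7)²=841/49
  (18-76/7)²=2500/49
  (6-76/7)²=1156/49
  (6-76/7)²=1156/49
Σ(x-μ)² = 2078/7
σ² = (2078/7)/7 = 2078/49

σ = √(2078/49) ≈ 6.5122


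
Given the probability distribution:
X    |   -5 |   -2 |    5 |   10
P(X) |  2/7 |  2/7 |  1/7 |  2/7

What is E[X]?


E[X] = Σ x·P(X=x)
= (-5)×(2/7) + (-2)×(2/7) + (5)×(1/7) + (10)×(2/7)
= 11/7

E[X] = 11/7


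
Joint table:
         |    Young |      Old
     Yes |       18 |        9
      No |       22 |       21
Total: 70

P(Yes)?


P(Yes) = (18+9)/70 = 27/70

P(Yes) = 27/70 ≈ 38.57%


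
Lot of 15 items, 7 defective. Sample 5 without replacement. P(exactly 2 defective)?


Hypergeometric: C(7,2)×C(8,3)/C(15,5)
= 21×56/3003 = 56/143

P(X=2) = 56/143 ≈ 39.16%


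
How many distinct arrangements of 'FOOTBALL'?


Letters: 8, freq: {'F': 1, 'O': 2, 'T': 1, 'B': 1, 'A': 1, 'L': 2}
8!/(1!×2!×1!×1!×1!×2!) = 40320/4 = 10080

10080


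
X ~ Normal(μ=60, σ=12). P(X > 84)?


z = (84-60)/12 = 2.0
P(X > 84) = 1 - P(Z ≤ 2.0) = 1 - 0.9772 = 0.0228

P(X > 84) ≈ 0.0228


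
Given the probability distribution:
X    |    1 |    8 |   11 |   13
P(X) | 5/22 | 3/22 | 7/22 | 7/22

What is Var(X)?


E[X] = 197/22
E[X²] = 2227/22
Var(X) = E[X²] - (E[X])² = 2227/22 - 38809/484 = 10185/484

Var(X) = 10185/484 ≈ 21.0434


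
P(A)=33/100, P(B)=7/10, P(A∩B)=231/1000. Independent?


P(A)×P(B) = 231/1000
P(A∩B) = 231/1000
Equal ✓ → Independent

Yes, independent


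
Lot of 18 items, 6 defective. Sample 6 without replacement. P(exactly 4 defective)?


Hypergeometric: C(6,4)×C(12,2)/C(18,6)
= 15×66/18564 = 165/3094

P(X=4) = 165/3094 ≈ 5.33%


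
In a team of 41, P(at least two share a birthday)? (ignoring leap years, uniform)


P(all different) = Π(365-i)/365 for i=0..40
= 0.096848
P(match) = 1 - 0.096848 = 0.903152

P ≈ 0.9032 ≈ 90.32%


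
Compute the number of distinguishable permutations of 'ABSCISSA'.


Letters: 8, freq: {'A': 2, 'B': 1, 'S': 3, 'C': 1, 'I': 1}
8!/(2!×1!×3!×1!×1!) = 40320/12 = 3360

3360


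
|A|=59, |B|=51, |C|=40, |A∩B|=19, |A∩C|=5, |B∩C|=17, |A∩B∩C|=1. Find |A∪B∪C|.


|A∪B∪C| = 59+51+40-19-5-17+1 = 110

|A∪B∪C| = 110


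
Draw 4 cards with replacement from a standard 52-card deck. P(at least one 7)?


P(not a 7) = 48/52 = 12/13
P(none in 4 draws) = (12/13)^4 = 20736/28561
P(≥1 7) = 1 - 20736/28561 = 7825/28561

P = 7825/28561 ≈ 27.40%


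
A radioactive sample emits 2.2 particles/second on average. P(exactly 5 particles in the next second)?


Poisson(λ=2.2): P(X=5) = e^(-λ)×λ^k/k!
= e^(-2.2) × 2.2^5 / 5!
≈ 0.1108031584 × 51.53632 / 120 ≈ 0.047587

P(X=5) ≈ 0.047587 ≈ 4.76%


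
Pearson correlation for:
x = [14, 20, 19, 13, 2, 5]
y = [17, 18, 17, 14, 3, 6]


n=6, Σx=73, Σy=75, Σxy=1139, Σx²=1155, Σy²=1143
r = (6×1139 - 73×75)/√((6×1155 - 73²)(6×1143 - 75²))
= 1359/√(1601×1233) = 1359/√1974033 ≈ 1359/1405.0028 ≈ 0.9673

r ≈ 0.9673


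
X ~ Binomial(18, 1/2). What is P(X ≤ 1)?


P(X ≤ 1) = Σ P(X=i) for i=0..1
P(X=0) = 1/262144
P(X=1) = 9/131072
Sum = 19/262144

P(X ≤ 1) = 19/262144 ≈ 0.01%


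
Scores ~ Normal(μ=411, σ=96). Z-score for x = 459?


z = (x - μ)/σ = (459 - 411)/96 = 0.5

z = 0.5


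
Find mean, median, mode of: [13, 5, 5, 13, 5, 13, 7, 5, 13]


Sorted: [5, 5, 5, 5, 7, 13, 13, 13, 13]
Mean = 79/9
Median = 7
Freq: {13: 4, 5: 4, 7: 1}
Mode: [5, 13]

Mean=79/9, Median=7, Mode=[5, 13]


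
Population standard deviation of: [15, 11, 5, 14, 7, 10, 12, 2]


Mean = 76/8 = 19/2
  (15-19/2)²=121/4
  (11-19/2)²=9/4
  (5-19/2)²=81/4
  (14-19/2)²=81/4
  (7-19/2)²=25/4
  (10-19/2)²=1/4
  (12-19/2)²=25/4
  (2-19/2)²=225/4
Σ(x-μ)² = 142
σ² = 142/8 = 71/4

σ = √(71/4) ≈ 4.2131


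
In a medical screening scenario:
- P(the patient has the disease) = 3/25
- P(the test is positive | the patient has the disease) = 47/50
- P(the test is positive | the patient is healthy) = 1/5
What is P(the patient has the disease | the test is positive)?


Using Bayes' theorem:
P(A|B) = P(B|A)·P(A) / P(B)

P(the test is positive) = 47/50 × 3/25 + 1/5 × 22/25
= 141/1250 + 22/125 = 361/1250

P(the patient has the disease|the test is positive) = (141/1250) / (361/1250) = 141/361

P(the patient has the disease|the test is positive) = 141/361 ≈ 39.06%


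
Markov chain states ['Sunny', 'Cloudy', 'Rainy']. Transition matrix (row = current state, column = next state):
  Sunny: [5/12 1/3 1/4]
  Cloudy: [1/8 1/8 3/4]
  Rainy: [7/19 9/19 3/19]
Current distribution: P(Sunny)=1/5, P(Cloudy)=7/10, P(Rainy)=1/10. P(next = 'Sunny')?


P(next=Sunny) = Σᵢ P(now=i)×P(i→Sunny)
= 1/5×5/12 + 7/10×1/8 + 1/10×7/19
= 1/12 + 7/80 + 7/190 = 947/4560

P = 947/4560 ≈ 0.2077


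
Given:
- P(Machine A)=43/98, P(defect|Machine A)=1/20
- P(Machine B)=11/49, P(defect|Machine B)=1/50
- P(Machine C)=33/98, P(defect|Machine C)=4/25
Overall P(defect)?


P(B) = Σ P(B|Aᵢ)×P(Aᵢ)
  1/20×43/98 = 43/1960
  1/50×11/49 = 11/2450
  4/25×33/98 = 66/1225
Sum = 787/9800

P(defect) = 787/9800 ≈ 8.03%


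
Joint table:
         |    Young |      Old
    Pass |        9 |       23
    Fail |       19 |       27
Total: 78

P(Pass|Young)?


P(Pass|Young) = 9/(9+19) = 9/28

P = 9/28 ≈ 32.14%


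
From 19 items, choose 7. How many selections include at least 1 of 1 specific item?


Complement: C(19,7) - C(18,7) = 50388 - 31824 = 18564

18564


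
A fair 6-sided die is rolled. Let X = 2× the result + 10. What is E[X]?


E[die] = (1+6)/2 = 7/2
E[X] = 2×7/2 + 10 = 17

E[X] = 17


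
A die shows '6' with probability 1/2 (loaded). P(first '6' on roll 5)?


Geometric: P(X=5) = (1-p)^(k-1)×p = (1/2)^4×1/2 = 1/32

P(X=5) = 1/32 ≈ 3.12%


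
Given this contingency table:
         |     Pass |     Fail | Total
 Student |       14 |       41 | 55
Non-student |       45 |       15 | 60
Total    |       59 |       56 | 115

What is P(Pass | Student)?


P(Pass | Student) = 14/(14+41) = 14/55

P(Pass|Student) = 14/55 ≈ 25.45%


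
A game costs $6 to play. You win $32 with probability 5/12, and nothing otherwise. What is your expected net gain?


E[gain] = (32-6)×5/12 + (-6)×7/12
= 65/6 - 7/2 = 22/3

Expected net gain = $22/3 ≈ $7.33


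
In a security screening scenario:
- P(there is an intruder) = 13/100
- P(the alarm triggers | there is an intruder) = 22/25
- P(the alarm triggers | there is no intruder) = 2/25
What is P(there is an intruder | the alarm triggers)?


Using Bayes' theorem:
P(A|B) = P(B|A)·P(A) / P(B)

P(the alarm triggers) = 22/25 × 13/100 + 2/25 × 87/100
= 143/1250 + 87/1250 = 23/125

P(there is an intruder|the alarm triggers) = (143/1250) / (23/125) = 143/230

P(there is an intruder|the alarm triggers) = 143/230 ≈ 62.17%


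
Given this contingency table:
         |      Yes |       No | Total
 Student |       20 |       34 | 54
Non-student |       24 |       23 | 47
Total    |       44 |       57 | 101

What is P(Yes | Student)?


P(Yes | Student) = 20/(20+34) = 20/54 = 10/27

P(Yes|Student) = 10/27 ≈ 37.04%


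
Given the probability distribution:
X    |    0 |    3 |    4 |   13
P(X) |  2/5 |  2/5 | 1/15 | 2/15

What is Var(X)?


E[X] = 16/5
E[X²] = 136/5
Var(X) = E[X²] - (E[X])² = 136/5 - 256/25 = 424/25

Var(X) = 424/25 ≈ 16.9600


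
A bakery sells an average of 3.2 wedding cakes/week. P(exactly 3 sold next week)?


Poisson(λ=3.2): P(X=3) = e^(-λ)×λ^k/k!
= e^(-3.2) × 3.2^3 / 3!
≈ 0.04076220398 × 32.768 / 6 ≈ 0.222616

P(X=3) ≈ 0.222616 ≈ 22.26%


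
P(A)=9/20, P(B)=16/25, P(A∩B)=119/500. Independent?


P(A)×P(B) = 36/125
P(A∩B) = 119/500
Not equal → NOT independent

No, not independent


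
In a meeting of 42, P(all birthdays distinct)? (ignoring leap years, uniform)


P(all different) = Π(365-i)/365 for i=0..41
= (365/365)×(364/365)×...×(324/365)
= 0.085970

P ≈ 0.0860 ≈ 8.60%


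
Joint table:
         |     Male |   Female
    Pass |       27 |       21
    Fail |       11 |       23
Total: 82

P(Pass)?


P(Pass) = (27+21)/82 = 48/82 = 24/41

P(Pass) = 24/41 ≈ 58.54%


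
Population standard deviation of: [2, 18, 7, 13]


Mean = 40/4 = 10
  (2-10)²=64
  (18-10)²=64
  (7-10)²=9
  (13-10)²=9
Σ(x-μ)² = 146
σ² = 146/4 = 73/2

σ = √(73/2) ≈ 6.0415


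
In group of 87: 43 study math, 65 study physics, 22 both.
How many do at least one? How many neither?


|A∪B| = 43+65-22 = 86
Neither = 87-86 = 1

At least one: 86; Neither: 1


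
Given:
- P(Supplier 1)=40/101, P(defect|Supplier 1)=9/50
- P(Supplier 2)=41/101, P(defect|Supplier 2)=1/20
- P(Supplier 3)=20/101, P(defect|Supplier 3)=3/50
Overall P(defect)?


P(B) = Σ P(B|Aᵢ)×P(Aᵢ)
  9/50×40/101 = 36/505
  1/20×41/101 = 41/2020
  3/50×20/101 = 6/505
Sum = 209/2020

P(defect) = 209/2020 ≈ 10.35%


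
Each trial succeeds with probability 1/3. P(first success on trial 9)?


Geometric: P(X=9) = (1-p)^(k-1)×p = (2/3)^8×1/3 = 256/19683

P(X=9) = 256/19683 ≈ 1.30%


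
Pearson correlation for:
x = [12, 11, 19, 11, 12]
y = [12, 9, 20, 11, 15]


n=5, Σx=65, Σy=67, Σxy=924, Σx²=891, Σy²=971
r = (5×924 - 65×67)/√((5×891 - 65²)(5×971 - 67²))
= 265/√(230×366) = 265/√84180 ≈ 265/290.1379 ≈ 0.9134

r ≈ 0.9134


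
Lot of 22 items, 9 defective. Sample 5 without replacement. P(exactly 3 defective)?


Hypergeometric: C(9,3)×C(13,2)/C(22,5)
= 84×78/26334 = 52/209

P(X=3) = 52/209 ≈ 24.88%


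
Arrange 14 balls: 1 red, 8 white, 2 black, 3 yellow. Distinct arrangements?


14!/(1!×8!×2!×3!) = 180180

180180


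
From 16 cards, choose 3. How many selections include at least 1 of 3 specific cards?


Complement: C(16,3) - C(13,3) = 560 - 286 = 274

274


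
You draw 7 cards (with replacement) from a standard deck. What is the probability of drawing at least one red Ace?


P(not a red Ace) = 50/52 = 25/26
P(none in 7 draws) = (25/26)^7 = 6103515625/8031810176
P(≥1 red Ace) = 1 - 6103515625/8031810176 = 1928294551/8031810176

P = 1928294551/8031810176 ≈ 24.01%


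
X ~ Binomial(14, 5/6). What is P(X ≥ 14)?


P(X ≥ 14) = Σ P(X=i) for i=14..14
P(X=14) = 6103515625/78364164096
Sum = 6103515625/78364164096

P(X ≥ 14) = 6103515625/78364164096 ≈ 7.79%


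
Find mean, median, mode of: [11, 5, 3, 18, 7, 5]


Sorted: [3, 5, 5, 7, 11, 18]
Mean = 49/6
Median = 6
Freq: {11: 1, 5: 2, 3: 1, 18: 1, 7: 1}
Mode: [5]

Mean=49/6, Median=6, Mode=5


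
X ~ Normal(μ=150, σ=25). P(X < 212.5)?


z = (212.5-150)/25 = 2.5
P(Z < 2.5) = 0.9938

P(X < 212.5) ≈ 0.9938


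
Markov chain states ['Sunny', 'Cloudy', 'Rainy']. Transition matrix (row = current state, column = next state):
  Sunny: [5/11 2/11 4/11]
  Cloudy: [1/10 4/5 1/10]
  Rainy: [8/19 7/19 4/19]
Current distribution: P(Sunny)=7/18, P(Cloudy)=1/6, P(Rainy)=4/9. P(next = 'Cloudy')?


P(next=Cloudy) = Σᵢ P(now=i)×P(i→Cloudy)
= 7/18×2/11 + 1/6×4/5 + 4/9×7/19
= 7/99 + 2/15 + 28/171 = 1153/3135

P = 1153/3135 ≈ 0.3678


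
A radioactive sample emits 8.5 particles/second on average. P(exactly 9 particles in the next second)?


Poisson(λ=8.5): P(X=9) = e^(-λ)×λ^k/k!
= e^(-8.5) × 8.5^9 / 9!
≈ 0.000203468369 × 231616946.283 / 362880 ≈ 0.129869

P(X=9) ≈ 0.129869 ≈ 12.99%


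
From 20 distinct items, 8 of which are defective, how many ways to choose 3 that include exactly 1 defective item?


Choose 1 of the 8 defective items and 2 of the other 12 items:
C(8,1)×C(12,2) = 8×66 = 528

528


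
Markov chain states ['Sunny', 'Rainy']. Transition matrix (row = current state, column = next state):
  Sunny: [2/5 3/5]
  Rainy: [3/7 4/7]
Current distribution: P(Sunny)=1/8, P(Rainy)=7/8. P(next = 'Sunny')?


P(next=Sunny) = Σᵢ P(now=i)×P(i→Sunny)
= 1/8×2/5 + 7/8×3/7
= 1/20 + 3/8 = 17/40

P = 17/40 ≈ 0.4250


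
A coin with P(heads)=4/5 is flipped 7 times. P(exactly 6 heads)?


Binomial: P(X=6) = C(7,6)×p^6×(1-p)^1
= 7 × 4096/15625 × 1/5 = 28672/78125

P(X=6) = 28672/78125 ≈ 36.70%


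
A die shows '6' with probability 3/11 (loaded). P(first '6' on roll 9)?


Geometric: P(X=9) = (1-p)^(k-1)×p = (8/11)^8×3/11 = 50331648/2357947691

P(X=9) = 50331648/2357947691 ≈ 2.13%


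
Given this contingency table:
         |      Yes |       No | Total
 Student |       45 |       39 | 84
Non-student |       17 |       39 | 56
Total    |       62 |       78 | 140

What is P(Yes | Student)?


P(Yes | Student) = 45/(45+39) = 45/84 = 15/28

P(Yes|Student) = 15/28 ≈ 53.57%


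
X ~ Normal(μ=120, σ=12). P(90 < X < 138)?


z₁=(90-120)/12=-2.5, z₂=(138-120)/12=1.5
P = Φ(1.5) - Φ(-2.5) = 0.933193 - 0.006210 = 0.926983 ≈ 0.9270

P(90 < X < 138) ≈ 0.9270


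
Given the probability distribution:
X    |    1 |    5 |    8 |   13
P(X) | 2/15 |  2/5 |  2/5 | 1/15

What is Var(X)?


E[X] = 31/5
E[X²] = 47
Var(X) = E[X²] - (E[X])² = 47 - 961/25 = 214/25

Var(X) = 214/25 ≈ 8.5600


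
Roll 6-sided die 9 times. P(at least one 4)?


P(no 4)^9 = (5/6)^9 = 1953125/10077696
P(≥1) = 1 - 1953125/10077696 = 8124571/10077696

P = 8124571/10077696 ≈ 80.62%


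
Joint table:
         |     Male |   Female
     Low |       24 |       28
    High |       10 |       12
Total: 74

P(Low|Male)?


P(Low|Male) = 24/(24+10) = 24/34 = 12/17

P = 12/17 ≈ 70.59%


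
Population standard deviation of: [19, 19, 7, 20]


Mean = 65/4
  (19-65/4)²=121/16
  (19-65/4)²=121/16
  (7-65/4)²=1369/16
  (20-65/4)²=225/16
Σ(x-μ)² = 459/4
σ² = (459/4)/4 = 459/16

σ = √(459/16) ≈ 5.3561


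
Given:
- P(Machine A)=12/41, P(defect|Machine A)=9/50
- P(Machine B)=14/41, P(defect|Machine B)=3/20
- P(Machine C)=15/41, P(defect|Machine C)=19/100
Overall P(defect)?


P(B) = Σ P(B|Aᵢ)×P(Aᵢ)
  9/50×12/41 = 54/1025
  3/20×14/41 = 21/410
  19/100×15/41 = 57/820
Sum = 711/4100

P(defect) = 711/4100 ≈ 17.34%


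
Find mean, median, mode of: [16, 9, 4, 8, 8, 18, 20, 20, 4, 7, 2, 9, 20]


Sorted: [2, 4, 4, 7, 8, 8, 9, 9, 16, 18, 20, 20, 20]
Mean = 145/13
Median = 9
Freq: {16: 1, 9: 2, 4: 2, 8: 2, 18: 1, 20: 3, 7: 1, 2: 1}
Mode: [20]

Mean=145/13, Median=9, Mode=20


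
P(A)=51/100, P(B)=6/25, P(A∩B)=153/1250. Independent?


P(A)×P(B) = 153/1250
P(A∩B) = 153/1250
Equal ✓ → Independent

Yes, independent


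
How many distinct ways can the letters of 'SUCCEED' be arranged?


Letters: 7, freq: {'S': 1, 'U': 1, 'C': 2, 'E': 2, 'D': 1}
7!/(1!×1!×2!×2!×1!) = 5040/4 = 1260

1260


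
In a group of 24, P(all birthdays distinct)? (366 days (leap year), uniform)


P(all different) = Π(366-i)/366 for i=0..23
= (366/366)×(365/366)×...×(343/366)
= 0.462654

P ≈ 0.4627 ≈ 46.27%


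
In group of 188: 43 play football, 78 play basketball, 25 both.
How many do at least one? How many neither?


|A∪B| = 43+78-25 = 96
Neither = 188-96 = 92

At least one: 96; Neither: 92


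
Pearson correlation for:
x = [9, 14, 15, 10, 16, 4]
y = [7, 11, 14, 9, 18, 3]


n=6, Σx=68, Σy=62, Σxy=817, Σx²=874, Σy²=780
r = (6×817 - 68×62)/√((6×874 - 68²)(6×780 - 62²))
= 686/√(620×836) = 686/√518320 ≈ 686/719.9444 ≈ 0.9529

r ≈ 0.9529


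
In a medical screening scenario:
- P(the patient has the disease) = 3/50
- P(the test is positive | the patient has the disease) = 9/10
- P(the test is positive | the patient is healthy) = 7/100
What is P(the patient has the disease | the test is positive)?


Using Bayes' theorem:
P(A|B) = P(B|A)·P(A) / P(B)

P(the test is positive) = 9/10 × 3/50 + 7/100 × 47/50
= 27/500 + 329/5000 = 599/5000

P(the patient has the disease|the test is positive) = (27/500) / (599/5000) = 270/599

P(the patient has the disease|the test is positive) = 270/599 ≈ 45.08%


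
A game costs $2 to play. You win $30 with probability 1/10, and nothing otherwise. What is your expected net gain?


E[gain] = (30-2)×1/10 + (-2)×9/10
= 14/5 - 9/5 = 1

Expected net gain = $1 ≈ $1.00


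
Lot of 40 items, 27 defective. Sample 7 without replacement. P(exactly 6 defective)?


Hypergeometric: C(27,6)×C(13,1)/C(40,7)
= 296010×13/18643560 = 9867/47804

P(X=6) = 9867/47804 ≈ 20.64%


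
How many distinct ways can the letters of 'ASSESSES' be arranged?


Letters: 8, freq: {'A': 1, 'S': 5, 'E': 2}
8!/(1!×5!×2!) = 40320/240 = 168

168


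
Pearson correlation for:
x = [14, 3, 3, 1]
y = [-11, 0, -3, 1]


n=4, Σx=21, Σy=-13, Σxy=-162, Σx²=215, Σy²=131
r = (4×(-162) - 21×(-13))/√((4×215 - 21²)(4×131 - (-13)²))
= -375/√(419×355) = -375/√148745 ≈ -375/385.6747 ≈ -0.9723

r ≈ -0.9723


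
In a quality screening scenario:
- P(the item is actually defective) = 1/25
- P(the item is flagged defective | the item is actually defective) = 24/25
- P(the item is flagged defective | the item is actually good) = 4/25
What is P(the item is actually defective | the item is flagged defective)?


Using Bayes' theorem:
P(A|B) = P(B|A)·P(A) / P(B)

P(the item is flagged defective) = 24/25 × 1/25 + 4/25 × 24/25
= 24/625 + 96/625 = 24/125

P(the item is actually defective|the item is flagged defective) = (24/625) / (24/125) = 1/5

P(the item is actually defective|the item is flagged defective) = 1/5 ≈ 20.00%


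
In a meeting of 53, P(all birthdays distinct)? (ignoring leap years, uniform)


P(all different) = Π(365-i)/365 for i=0..52
= (365/365)×(364/365)×...×(313/365)
= 0.018862

P ≈ 0.0189 ≈ 1.89%


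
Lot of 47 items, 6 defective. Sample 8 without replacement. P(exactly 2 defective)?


Hypergeometric: C(6,2)×C(41,6)/C(47,8)
= 15×4496388/314457495 = 109668/511313

P(X=2) = 109668/511313 ≈ 21.45%


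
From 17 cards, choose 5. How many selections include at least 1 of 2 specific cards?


Complement: C(17,5) - C(15,5) = 6188 - 3003 = 3185

3185


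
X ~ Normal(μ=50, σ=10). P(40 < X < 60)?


z₁=(40-50)/10=-1.0, z₂=(60-50)/10=1.0
P = Φ(1.0) - Φ(-1.0) = 0.841345 - 0.158655 = 0.682690 ≈ 0.6827

P(40 < X < 60) ≈ 0.6827


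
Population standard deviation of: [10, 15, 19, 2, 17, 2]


Mean = 65/6
  (10-65/6)²=25/36
  (15-65/6)²=625/36
  (19-65/6)²=2401/36
  (2-65/6)²=2809/36
  (17-65/6)²=1369/36
  (2-65/6)²=2809/36
Σ(x-μ)² = 1673/6
σ² = (1673/6)/6 = 1673/36

σ = √(1673/36) ≈ 6.8171


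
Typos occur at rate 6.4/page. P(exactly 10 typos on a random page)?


Poisson(λ=6.4): P(X=10) = e^(-λ)×λ^k/k!
= e^(-6.4) × 6.4^10 / 10!
≈ 0.001661557273 × 115292150.461 / 3628800 ≈ 0.052790

P(X=10) ≈ 0.052790 ≈ 5.28%


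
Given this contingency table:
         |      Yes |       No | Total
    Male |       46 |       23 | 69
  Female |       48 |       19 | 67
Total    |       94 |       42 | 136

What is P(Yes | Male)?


P(Yes | Male) = 46/(46+23) = 46/69 = 2/3

P(Yes|Male) = 2/3 ≈ 66.67%


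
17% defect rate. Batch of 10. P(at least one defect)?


P(all good) = (83/100)^10 = 15516041187205853449/100000000000000000000
P(≥1 defect) = 84483958812794146551/100000000000000000000

P = 84483958812794146551/100000000000000000000 ≈ 84.48%


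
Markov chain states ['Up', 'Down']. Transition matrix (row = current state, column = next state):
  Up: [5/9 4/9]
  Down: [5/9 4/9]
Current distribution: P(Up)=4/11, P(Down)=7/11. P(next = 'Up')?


P(next=Up) = Σᵢ P(now=i)×P(i→Up)
= 4/11×5/9 + 7/11×5/9
= 20/99 + 35/99 = 5/9

P = 5/9 ≈ 0.5556


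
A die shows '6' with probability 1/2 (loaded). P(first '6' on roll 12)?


Geometric: P(X=12) = (1-p)^(k-1)×p = (1/2)^11×1/2 = 1/4096

P(X=12) = 1/4096 ≈ 0.02%


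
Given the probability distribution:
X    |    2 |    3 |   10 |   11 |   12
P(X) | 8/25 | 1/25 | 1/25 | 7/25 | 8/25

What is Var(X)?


E[X] = 202/25
E[X²] = 428/5
Var(X) = E[X²] - (E[X])² = 428/5 - 40804/625 = 12696/625

Var(X) = 12696/625 ≈ 20.3136


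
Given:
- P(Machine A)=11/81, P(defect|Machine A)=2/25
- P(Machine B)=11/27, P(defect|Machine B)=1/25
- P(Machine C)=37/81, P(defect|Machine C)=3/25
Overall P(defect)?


P(B) = Σ P(B|Aᵢ)×P(Aᵢ)
  2/25×11/81 = 22/2025
  1/25×11/27 = 11/675
  3/25×37/81 = 37/675
Sum = 166/2025

P(defect) = 166/2025 ≈ 8.20%


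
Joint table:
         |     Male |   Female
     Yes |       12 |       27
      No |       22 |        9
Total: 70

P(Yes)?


P(Yes) = (12+27)/70 = 39/70

P(Yes) = 39/70 ≈ 55.71%


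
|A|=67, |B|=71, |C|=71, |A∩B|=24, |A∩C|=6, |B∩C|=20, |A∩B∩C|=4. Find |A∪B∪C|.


|A∪B∪C| = 67+71+71-24-6-20+4 = 163

|A∪B∪C| = 163


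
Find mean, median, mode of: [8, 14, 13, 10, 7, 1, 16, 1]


Sorted: [1, 1, 7, 8, 10, 13, 14, 16]
Mean = 70/8 = 35/4
Median = 9
Freq: {8: 1, 14: 1, 13: 1, 10: 1, 7: 1, 1: 2, 16: 1}
Mode: [1]

Mean=35/4, Median=9, Mode=1


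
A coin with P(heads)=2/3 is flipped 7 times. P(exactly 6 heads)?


Binomial: P(X=6) = C(7,6)×p^6×(1-p)^1
= 7 × 64/729 × 1/3 = 448/2187

P(X=6) = 448/2187 ≈ 20.48%


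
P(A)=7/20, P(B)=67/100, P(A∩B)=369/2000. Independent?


P(A)×P(B) = 469/2000
P(A∩B) = 369/2000
Not equal → NOT independent

No, not independent


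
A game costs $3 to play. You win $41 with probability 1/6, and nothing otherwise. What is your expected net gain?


E[gain] = (41-3)×1/6 + (-3)×5/6
= 19/3 - 5/2 = 23/6

Expected net gain = $23/6 ≈ $3.83


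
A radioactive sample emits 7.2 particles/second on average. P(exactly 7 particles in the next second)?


Poisson(λ=7.2): P(X=7) = e^(-λ)×λ^k/k!
= e^(-7.2) × 7.2^7 / 7!
≈ 0.0007465858084 × 1003061.30043 / 5040 ≈ 0.148586

P(X=7) ≈ 0.148586 ≈ 14.86%


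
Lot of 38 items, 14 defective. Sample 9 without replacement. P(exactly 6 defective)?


Hypergeometric: C(14,6)×C(24,3)/C(38,9)
= 3003×2024/163011640 = 69069/1852405

P(X=6) = 69069/1852405 ≈ 3.73%


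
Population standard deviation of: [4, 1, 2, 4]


Mean = 11/4
  (4-11/4)²=25/16
  (1-11/4)²=49/16
  (2-11/4)²=9/16
  (4-11/4)²=25/16
Σ(x-μ)² = 27/4
σ² = (27/4)/4 = 27/16

σ = √(27/16) ≈ 1.2990


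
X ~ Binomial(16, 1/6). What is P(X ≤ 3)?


P(X ≤ 3) = Σ P(X=i) for i=0..3
P(X=0) = 152587890625/2821109907456
P(X=1) = 30517578125/176319369216
P(X=2) = 30517578125/117546246144
P(X=3) = 42724609375/176319369216
Sum = 2056884765625/2821109907456

P(X ≤ 3) = 2056884765625/2821109907456 ≈ 72.91%


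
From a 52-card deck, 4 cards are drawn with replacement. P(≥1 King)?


P(not a King) = 48/52 = 12/13
P(none in 4 draws) = (12/13)^4 = 20736/28561
P(≥1 King) = 1 - 20736/28561 = 7825/28561

P = 7825/28561 ≈ 27.40%


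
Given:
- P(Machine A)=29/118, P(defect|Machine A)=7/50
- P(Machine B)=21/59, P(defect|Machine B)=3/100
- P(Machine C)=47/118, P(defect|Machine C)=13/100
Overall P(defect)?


P(B) = Σ P(B|Aᵢ)×P(Aᵢ)
  7/50×29/118 = 203/5900
  3/100×21/59 = 63/5900
  13/100×47/118 = 611/11800
Sum = 1143/11800

P(defect) = 1143/11800 ≈ 9.69%


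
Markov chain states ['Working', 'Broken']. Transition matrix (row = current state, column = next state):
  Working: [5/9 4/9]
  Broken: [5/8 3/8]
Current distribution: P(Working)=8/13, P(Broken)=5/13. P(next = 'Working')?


P(next=Working) = Σᵢ P(now=i)×P(i→Working)
= 8/13×5/9 + 5/13×5/8
= 40/117 + 25/104 = 545/936

P = 545/936 ≈ 0.5823


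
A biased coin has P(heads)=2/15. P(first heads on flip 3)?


Geometric: P(X=3) = (1-p)^(k-1)×p = (13/15)^2×2/15 = 338/3375

P(X=3) = 338/3375 ≈ 10.01%


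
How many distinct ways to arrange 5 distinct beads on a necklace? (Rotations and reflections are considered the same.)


Free circular arrangements: rotations and reflections both identified.
(n-1)!/2 = 4!/2 = 24/2 = 12

12


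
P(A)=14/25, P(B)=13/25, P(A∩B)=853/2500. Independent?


P(A)×P(B) = 182/625
P(A∩B) = 853/2500
Not equal → NOT independent

No, not independent


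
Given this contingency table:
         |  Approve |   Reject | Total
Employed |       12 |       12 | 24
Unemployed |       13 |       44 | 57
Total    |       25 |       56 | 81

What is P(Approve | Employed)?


P(Approve | Employed) = 12/(12+12) = 12/24 = 1/2

P(Approve|Employed) = 1/2 ≈ 50.00%


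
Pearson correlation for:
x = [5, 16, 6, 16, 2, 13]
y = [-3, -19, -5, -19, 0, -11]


n=6, Σx=58, Σy=-57, Σxy=-796, Σx²=746, Σy²=877
r = (6×(-796) - 58×(-57))/√((6×746 - 58²)(6×877 - (-57)²))
= -1470/√(1112×2013) = -1470/√2238456 ≈ -1470/1496.1471 ≈ -0.9825

r ≈ -0.9825


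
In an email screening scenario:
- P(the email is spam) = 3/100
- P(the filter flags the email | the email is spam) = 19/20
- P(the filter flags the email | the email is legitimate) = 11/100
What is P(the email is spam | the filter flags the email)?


Using Bayes' theorem:
P(A|B) = P(B|A)·P(A) / P(B)

P(the filter flags the email) = 19/20 × 3/100 + 11/100 × 97/100
= 57/2000 + 1067/10000 = 169/1250

P(the email is spam|the filter flags the email) = (57/2000) / (169/1250) = 285/1352

P(the email is spam|the filter flags the email) = 285/1352 ≈ 21.08%


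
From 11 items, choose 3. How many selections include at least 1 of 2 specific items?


Complement: C(11,3) - C(9,3) = 165 - 84 = 81

81


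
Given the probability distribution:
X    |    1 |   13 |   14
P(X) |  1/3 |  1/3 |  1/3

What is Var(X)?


E[X] = 28/3
E[X²] = 122
Var(X) = E[X²] - (E[X])² = 122 - 784/9 = 314/9

Var(X) = 314/9 ≈ 34.8889


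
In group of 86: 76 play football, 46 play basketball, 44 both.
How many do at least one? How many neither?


|A∪B| = 76+46-44 = 78
Neither = 86-78 = 8

At least one: 78; Neither: 8


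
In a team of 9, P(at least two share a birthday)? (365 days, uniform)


P(all different) = Π(365-i)/365 for i=0..8
= 0.905376
P(match) = 1 - 0.905376 = 0.094624

P ≈ 0.0946 ≈ 9.46%


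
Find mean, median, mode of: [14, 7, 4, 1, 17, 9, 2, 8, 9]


Sorted: [1, 2, 4, 7, 8, 9, 9, 14, 17]
Mean = 71/9
Median = 8
Freq: {14: 1, 7: 1, 4: 1, 1: 1, 17: 1, 9: 2, 2: 1, 8: 1}
Mode: [9]

Mean=71/9, Median=8, Mode=9


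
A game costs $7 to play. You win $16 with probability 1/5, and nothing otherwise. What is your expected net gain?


E[gain] = (16-7)×1/5 + (-7)×4/5
= 9/5 - 28/5 = -19/5

Expected net gain = $-19/5 ≈ $-3.80


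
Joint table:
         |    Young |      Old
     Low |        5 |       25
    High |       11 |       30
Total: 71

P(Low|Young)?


P(Low|Young) = 5/(5+11) = 5/16

P = 5/16 ≈ 31.25%


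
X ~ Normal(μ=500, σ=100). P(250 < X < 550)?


z₁=(250-500)/100=-2.5, z₂=(550-500)/100=0.5
P = Φ(0.5) - Φ(-2.5) = 0.691462 - 0.006210 = 0.685252 ≈ 0.6853

P(250 < X < 550) ≈ 0.6853


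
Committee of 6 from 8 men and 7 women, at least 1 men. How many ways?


Count by #men:
  1M,5W: C(8,1)×C(7,5)=168
  2M,4W: C(8,2)×C(7,4)=980
  3M,3W: C(8,3)×C(7,3)=1960
  4M,2W: C(8,4)×C(7,2)=1470
  5M,1W: C(8,5)×C(7,1)=392
  6M,0W: C(8,6)×C(7,0)=28
Total = 4998

4998


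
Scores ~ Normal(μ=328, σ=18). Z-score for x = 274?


z = (x - μ)/σ = (274 - 328)/18 = -3.0

z = -3.0


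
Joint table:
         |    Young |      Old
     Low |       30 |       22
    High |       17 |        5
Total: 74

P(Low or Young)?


P(Low∨Young) = P(Low) + P(Young) - P(Low∧Young)
= (52 + 47 - 30)/74 = 69/74

P = 69/74 ≈ 93.24%


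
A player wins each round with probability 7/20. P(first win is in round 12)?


Geometric: P(X=12) = (1-p)^(k-1)×p = (13/20)^11×7/20 = 12545122758259/4096000000000000

P(X=12) = 12545122758259/4096000000000000 ≈ 0.31%


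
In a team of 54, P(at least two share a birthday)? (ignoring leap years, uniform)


P(all different) = Π(365-i)/365 for i=0..53
= 0.016123
P(match) = 1 - 0.016123 = 0.983877

P ≈ 0.9839 ≈ 98.39%


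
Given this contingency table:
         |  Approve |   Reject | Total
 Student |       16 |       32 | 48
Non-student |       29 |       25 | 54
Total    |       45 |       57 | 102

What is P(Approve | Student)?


P(Approve | Student) = 16/(16+32) = 16/48 = 1/3

P(Approve|Student) = 1/3 ≈ 33.33%


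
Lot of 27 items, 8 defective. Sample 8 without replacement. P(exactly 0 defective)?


Hypergeometric: C(8,0)×C(19,8)/C(27,8)
= 1×75582/2220075 = 646/18975

P(X=0) = 646/18975 ≈ 3.40%


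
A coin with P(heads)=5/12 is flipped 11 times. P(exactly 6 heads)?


Binomial: P(X=6) = C(11,6)×p^6×(1-p)^5
= 462 × 15625/2985984 × 16807/248832 = 20220921875/123834728448

P(X=6) = 20220921875/123834728448 ≈ 16.33%


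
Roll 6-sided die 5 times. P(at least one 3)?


P(no 3)^5 = (5/6)^5 = 3125/7776
P(≥1) = 1 - 3125/7776 = 4651/7776

P = 4651/7776 ≈ 59.81%


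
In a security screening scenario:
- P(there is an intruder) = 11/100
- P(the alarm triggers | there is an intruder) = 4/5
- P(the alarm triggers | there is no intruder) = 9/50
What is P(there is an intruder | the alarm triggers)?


Using Bayes' theorem:
P(A|B) = P(B|A)·P(A) / P(B)

P(the alarm triggers) = 4/5 × 11/100 + 9/50 × 89/100
= 11/125 + 801/5000 = 1241/5000

P(there is an intruder|the alarm triggers) = (11/125) / (1241/5000) = 440/1241

P(there is an intruder|the alarm triggers) = 440/1241 ≈ 35.46%


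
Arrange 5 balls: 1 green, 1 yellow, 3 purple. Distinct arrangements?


5!/(1!×1!×3!) = 20

20


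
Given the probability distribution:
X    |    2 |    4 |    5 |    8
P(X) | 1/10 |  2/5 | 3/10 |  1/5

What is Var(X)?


E[X] = 49/10
E[X²] = 271/10
Var(X) = E[X²] - (E[X])² = 271/10 - 2401/100 = 309/100

Var(X) = 309/100 ≈ 3.0900


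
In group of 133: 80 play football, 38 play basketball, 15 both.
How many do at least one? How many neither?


|A∪B| = 80+38-15 = 103
Neither = 133-103 = 30

At least one: 103; Neither: 30


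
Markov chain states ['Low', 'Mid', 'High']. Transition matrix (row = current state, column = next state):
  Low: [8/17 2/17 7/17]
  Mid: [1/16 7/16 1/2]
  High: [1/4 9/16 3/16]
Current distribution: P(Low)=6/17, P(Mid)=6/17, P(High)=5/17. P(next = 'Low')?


P(next=Low) = Σᵢ P(now=i)×P(i→Low)
= 6/17×8/17 + 6/17×1/16 + 5/17×1/4
= 48/289 + 3/136 + 5/68 = 605/2312

P = 605/2312 ≈ 0.2617


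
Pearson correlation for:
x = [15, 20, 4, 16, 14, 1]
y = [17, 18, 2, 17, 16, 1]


n=6, Σx=70, Σy=71, Σxy=1120, Σx²=1094, Σy²=1163
r = (6×1120 - 70×71)/√((6×1094 - 70²)(6×1163 - 71²))
= 1750/√(1664×1937) = 1750/√3223168 ≈ 1750/1795.3184 ≈ 0.9748

r ≈ 0.9748


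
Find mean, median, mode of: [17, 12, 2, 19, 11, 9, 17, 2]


Sorted: [2, 2, 9, 11, 12, 17, 17, 19]
Mean = 89/8
Median = 23/2
Freq: {17: 2, 12: 1, 2: 2, 19: 1, 11: 1, 9: 1}
Mode: [2, 17]

Mean=89/8, Median=23/2, Mode=[2, 17]


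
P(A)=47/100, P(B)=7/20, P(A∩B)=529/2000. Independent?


P(A)×P(B) = 329/2000
P(A∩B) = 529/2000
Not equal → NOT independent

No, not independent


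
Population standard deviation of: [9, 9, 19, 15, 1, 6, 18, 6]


Mean = 83/8
  (9-83/8)²=121/64
  (9-83/8)²=121/64
  (19-83/8)²=4761/64
  (15-83/8)²=1369/64
  (1-83/8)²=5625/64
  (6-83/8)²=1225/64
  (18-83/8)²=3721/64
  (6-83/8)²=1225/64
Σ(x-μ)² = 2271/8
σ² = (2271/8)/8 = 2271/64

σ = √(2271/64) ≈ 5.9569


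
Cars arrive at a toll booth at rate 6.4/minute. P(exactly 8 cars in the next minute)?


Poisson(λ=6.4): P(X=8) = e^(-λ)×λ^k/k!
= e^(-6.4) × 6.4^8 / 8!
≈ 0.001661557273 × 2814749.76711 / 40320 ≈ 0.115994

P(X=8) ≈ 0.115994 ≈ 11.60%


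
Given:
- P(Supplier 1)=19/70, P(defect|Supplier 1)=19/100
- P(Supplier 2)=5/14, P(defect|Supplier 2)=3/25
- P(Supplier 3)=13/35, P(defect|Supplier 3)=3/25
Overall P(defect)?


P(B) = Σ P(B|Aᵢ)×P(Aᵢ)
  19/100×19/70 = 361/7000
  3/25×5/14 = 3/70
  3/25×13/35 = 39/875
Sum = 139/1000

P(defect) = 139/1000 ≈ 13.90%


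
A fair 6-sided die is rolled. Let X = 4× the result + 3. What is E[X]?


E[die] = (1+6)/2 = 7/2
E[X] = 4×7/2 + 3 = 17

E[X] = 17


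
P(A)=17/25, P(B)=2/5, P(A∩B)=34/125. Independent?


P(A)×P(B) = 34/125
P(A∩B) = 34/125
Equal ✓ → Independent

Yes, independent


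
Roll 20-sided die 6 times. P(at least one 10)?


P(no 10)^6 = (19/20)^6 = 47045881/64000000
P(≥1) = 1 - 47045881/64000000 = 16954119/64000000

P = 16954119/64000000 ≈ 26.49%


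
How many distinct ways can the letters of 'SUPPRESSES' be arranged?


Letters: 10, freq: {'S': 4, 'U': 1, 'P': 2, 'R': 1, 'E': 2}
10!/(4!×1!×2!×1!×2!) = 3628800/96 = 37800

37800


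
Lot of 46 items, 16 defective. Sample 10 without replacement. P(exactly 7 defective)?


Hypergeometric: C(16,7)×C(30,3)/C(46,10)
= 11440×4060/4076350421 = 324800/28505947

P(X=7) = 324800/28505947 ≈ 1.14%


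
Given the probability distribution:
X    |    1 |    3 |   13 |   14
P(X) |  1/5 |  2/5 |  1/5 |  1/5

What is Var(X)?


E[X] = 34/5
E[X²] = 384/5
Var(X) = E[X²] - (E[X])² = 384/5 - 1156/25 = 764/25

Var(X) = 764/25 ≈ 30.5600


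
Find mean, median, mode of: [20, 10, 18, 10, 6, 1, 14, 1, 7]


Sorted: [1, 1, 6, 7, 10, 10, 14, 18, 20]
Mean = 87/9 = 29/3
Median = 10
Freq: {20: 1, 10: 2, 18: 1, 6: 1, 1: 2, 14: 1, 7: 1}
Mode: [1, 10]

Mean=29/3, Median=10, Mode=[1, 10]


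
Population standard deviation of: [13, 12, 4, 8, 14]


Mean = 51/5
  (13-51/5)²=196/25
  (12-51/5)²=81/25
  (4-51/5)²=961/25
  (8-51/5)²=121/25
  (14-51/5)²=361/25
Σ(x-μ)² = 344/5
σ² = (344/5)/5 = 344/25

σ = √(344/25) ≈ 3.7094


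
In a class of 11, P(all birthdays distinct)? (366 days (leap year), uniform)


P(all different) = Π(366-i)/366 for i=0..10
= (366/366)×(365/366)×...×(356/366)
= 0.859219

P ≈ 0.8592 ≈ 85.92%


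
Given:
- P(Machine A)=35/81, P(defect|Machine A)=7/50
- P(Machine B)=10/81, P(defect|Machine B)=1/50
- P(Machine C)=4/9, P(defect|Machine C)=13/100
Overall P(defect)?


P(B) = Σ P(B|Aᵢ)×P(Aᵢ)
  7/50×35/81 = 49/810
  1/50×10/81 = 1/405
  13/100×4/9 = 13/225
Sum = 163/1350

P(defect) = 163/1350 ≈ 12.07%


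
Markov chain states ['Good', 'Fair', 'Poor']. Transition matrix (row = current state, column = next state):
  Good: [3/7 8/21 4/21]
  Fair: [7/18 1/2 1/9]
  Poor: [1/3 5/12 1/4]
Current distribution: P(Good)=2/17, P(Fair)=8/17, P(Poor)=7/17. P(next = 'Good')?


P(next=Good) = Σᵢ P(now=i)×P(i→Good)
= 2/17×3/7 + 8/17×7/18 + 7/17×1/3
= 6/119 + 28/153 + 7/51 = 397/1071

P = 397/1071 ≈ 0.3707


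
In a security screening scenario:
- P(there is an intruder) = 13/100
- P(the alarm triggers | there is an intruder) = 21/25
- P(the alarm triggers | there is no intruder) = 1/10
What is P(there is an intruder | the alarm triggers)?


Using Bayes' theorem:
P(A|B) = P(B|A)·P(A) / P(B)

P(the alarm triggers) = 21/25 × 13/100 + 1/10 × 87/100
= 273/2500 + 87/1000 = 981/5000

P(there is an intruder|the alarm triggers) = (273/2500) / (981/5000) = 182/327

P(there is an intruder|the alarm triggers) = 182/327 ≈ 55.66%
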